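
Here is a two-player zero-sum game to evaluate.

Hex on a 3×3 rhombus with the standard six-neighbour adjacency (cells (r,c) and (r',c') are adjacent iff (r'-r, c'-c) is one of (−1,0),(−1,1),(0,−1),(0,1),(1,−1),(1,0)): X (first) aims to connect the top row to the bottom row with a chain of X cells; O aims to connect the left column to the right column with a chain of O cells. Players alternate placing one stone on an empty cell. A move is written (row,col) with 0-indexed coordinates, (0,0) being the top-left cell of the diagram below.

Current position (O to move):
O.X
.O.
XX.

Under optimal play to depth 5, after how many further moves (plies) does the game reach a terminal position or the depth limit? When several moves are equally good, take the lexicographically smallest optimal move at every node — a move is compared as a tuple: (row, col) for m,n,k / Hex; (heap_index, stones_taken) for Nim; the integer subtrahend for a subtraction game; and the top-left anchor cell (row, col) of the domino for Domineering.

PV length from [O.X/.O./XX.]: 3 plies

ply 1, O at O.X/.O./XX. | (0,1)=-1→OOX/.O./XX.; (1,0)=-1→O.X/OO./XX.; (1,2)=+1→O.X/.OO/XX.*; (2,2)=-1→O.X/.O./XXO
ply 2, X at O.X/.OO/XX. | (0,1)=-1→OXX/.OO/XX.*; (1,0)=-1→O.X/XOO/XX.; (2,2)=-1→O.X/.OO/XXX
ply 3, O at OXX/.OO/XX. | (1,0)=+1→OXX/OOO/XX.*; (2,2)=-1→OXX/.OO/XXO
ply 4: OXX/OOO/XX. is terminal -1 (X); from O.X/.O./XX. depth 5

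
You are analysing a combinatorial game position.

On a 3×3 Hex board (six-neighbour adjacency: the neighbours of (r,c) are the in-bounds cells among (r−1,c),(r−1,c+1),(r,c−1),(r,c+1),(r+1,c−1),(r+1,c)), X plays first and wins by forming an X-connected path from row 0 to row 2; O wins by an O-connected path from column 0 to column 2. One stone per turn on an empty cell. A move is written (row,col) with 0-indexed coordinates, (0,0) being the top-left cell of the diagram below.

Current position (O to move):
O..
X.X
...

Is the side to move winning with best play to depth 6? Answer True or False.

O winning at [O../X.X/...]: False

ply 1, O at O../X.X/... | (0,1)=-1→OO./X.X/...*; (0,2)=-1→O.O/X.X/...; (1,1)=-1→O../XOX/...; (2,0)=-1→O../X.X/O..; (2,1)=-1→O../X.X/.O.; (2,2)=-1→O../X.X/..O
ply 2, X at OO./X.X/... | (0,2)=+1→OOX/X.X/...*; (1,1)=-1→OO./XXX/...; (2,0)=-1→OO./X.X/X..; (2,1)=-1→OO./X.X/.X.; (2,2)=-1→OO./X.X/..X
ply 3, O at OOX/X.X/... | (1,1)=-1→OOX/XOX/...*; (2,0)=-1→OOX/X.X/O..; (2,1)=-1→OOX/X.X/.O.; (2,2)=-1→OOX/X.X/..O
ply 4, X at OOX/XOX/... | (2,0)=+1→OOX/XOX/X..*; (2,1)=+1→OOX/XOX/.X.; (2,2)=+1→OOX/XOX/..X
ply 5, O at OOX/XOX/X.. | (2,1)=-1→OOX/XOX/XO.*; (2,2)=-1→OOX/XOX/X.O
ply 6, X at OOX/XOX/XO. | (2,2)=+1→OOX/XOX/XOX*
ply 7: OOX/XOX/XOX is terminal -1 (O); from O../X.X/... depth 6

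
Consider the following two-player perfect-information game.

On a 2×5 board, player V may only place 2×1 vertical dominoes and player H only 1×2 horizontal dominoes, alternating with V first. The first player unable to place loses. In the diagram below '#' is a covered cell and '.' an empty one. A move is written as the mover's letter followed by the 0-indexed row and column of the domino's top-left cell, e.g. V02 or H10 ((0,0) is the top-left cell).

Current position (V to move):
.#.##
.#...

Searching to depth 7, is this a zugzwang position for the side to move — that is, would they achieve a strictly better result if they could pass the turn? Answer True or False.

zugzwang(.#.##/.#..., V) = False

p1 V@[.#.##/.#...]: V00[##.##/##...]-1 V02[.####/.##..]+1*
p2 H@[.####/.##..]: H13[.####/.####]-1*
p3 V@[.####/.####]: V00[#####/#####]+1*
p4 H@[#####/#####] terminal -1; root [.#.##/.#...] d7
pass branch (H moves first from the same position):
  | p1 H@[.#.##/.#...]: H12[.#.##/.###.]-1* H13[.#.##/.#.##]-1
  | p2 V@[.#.##/.###.]: V00[##.##/####.]+1*
  | p3 H@[##.##/####.] terminal -1; root [.#.##/.#...] d7
V moving scores +1; V passing scores +1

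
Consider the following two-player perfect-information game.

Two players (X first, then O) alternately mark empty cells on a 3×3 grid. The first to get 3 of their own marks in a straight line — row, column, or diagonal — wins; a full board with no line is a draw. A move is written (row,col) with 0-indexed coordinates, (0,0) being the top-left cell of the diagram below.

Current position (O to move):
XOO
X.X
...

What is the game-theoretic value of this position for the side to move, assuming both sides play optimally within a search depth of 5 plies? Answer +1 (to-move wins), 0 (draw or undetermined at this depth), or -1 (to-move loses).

[XOO/X.X/...] O move#1: (1,1):-1/XOO/XOX/...*, (2,0):-1/XOO/X.X/O.., (2,1):-1/XOO/X.X/.O., (2,2):-1/XOO/X.X/..O
[XOO/XOX/...] X move#2: (2,0):+1/XOO/XOX/X..*, (2,1):-1/XOO/XOX/.X., (2,2):-1/XOO/XOX/..X
[XOO/XOX/X..] end (terminal -1, O#3); searched XOO/X.X/... to 5

value(XOO/X.X/..., O) = -1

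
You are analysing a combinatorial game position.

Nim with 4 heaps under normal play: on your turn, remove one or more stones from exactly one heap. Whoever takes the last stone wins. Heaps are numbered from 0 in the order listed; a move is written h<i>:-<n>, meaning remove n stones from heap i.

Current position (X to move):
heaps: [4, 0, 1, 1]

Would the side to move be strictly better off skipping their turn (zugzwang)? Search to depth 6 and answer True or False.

p1 X@[(4,0,1,1)]: h0:-1[(3,0,1,1)]-1 h0:-2[(2,0,1,1)]-1 h0:-3[(1,0,1,1)]-1 h0:-4[(0,0,1,1)]+1* h2:-1[(4,0,0,1)]-1 h3:-1[(4,0,1,0)]-1
p2 O@[(0,0,1,1)]: h2:-1[(0,0,0,1)]-1* h3:-1[(0,0,1,0)]-1
p3 X@[(0,0,0,1)]: h3:-1[(0,0,0,0)]+1*
p4 O@[(0,0,0,0)] terminal -1; root [(4,0,1,1)] d6
if X skipped the turn, O would face:
~ p1 O@[(4,0,1,1)]: h0:-1[(3,0,1,1)]-1 h0:-2[(2,0,1,1)]-1 h0:-3[(1,0,1,1)]-1 h0:-4[(0,0,1,1)]+1* h2:-1[(4,0,0,1)]-1 h3:-1[(4,0,1,0)]-1
~ p2 X@[(0,0,1,1)]: h2:-1[(0,0,0,1)]-1* h3:-1[(0,0,1,0)]-1
~ p3 O@[(0,0,0,1)]: h3:-1[(0,0,0,0)]+1*
~ p4 X@[(0,0,0,0)] terminal -1; root [(4,0,1,1)] d6
compare (X): move=+1 vs pass=-1

zugzwang((4,0,1,1), X) = False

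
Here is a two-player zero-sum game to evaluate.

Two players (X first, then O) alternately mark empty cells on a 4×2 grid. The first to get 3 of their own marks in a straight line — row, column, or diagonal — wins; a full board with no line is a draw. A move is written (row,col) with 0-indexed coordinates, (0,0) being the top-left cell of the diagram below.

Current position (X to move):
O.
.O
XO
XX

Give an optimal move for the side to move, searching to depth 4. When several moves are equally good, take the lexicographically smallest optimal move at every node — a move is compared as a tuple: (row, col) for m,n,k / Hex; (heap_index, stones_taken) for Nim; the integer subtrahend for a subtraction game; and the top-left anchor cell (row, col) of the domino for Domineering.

X's best at [O./.O/XO/XX]: (1,0)

ply 1, X at O./.O/XO/XX | (0,1)=+0→OX/.O/XO/XX; (1,0)=+1→O./XO/XO/XX*
ply 2: O./XO/XO/XX is terminal -1 (O); from O./.O/XO/XX depth 4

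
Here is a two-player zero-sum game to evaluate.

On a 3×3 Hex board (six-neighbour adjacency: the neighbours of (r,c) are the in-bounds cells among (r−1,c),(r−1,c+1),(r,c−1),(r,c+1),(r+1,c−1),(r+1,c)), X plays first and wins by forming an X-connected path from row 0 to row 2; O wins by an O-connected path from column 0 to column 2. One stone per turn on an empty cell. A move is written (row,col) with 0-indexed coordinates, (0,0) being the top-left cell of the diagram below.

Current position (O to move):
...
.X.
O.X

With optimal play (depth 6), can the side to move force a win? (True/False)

p1 O@[.../.X./O.X]: (0,0)[O../.X./O.X]-1* (0,1)[.O./.X./O.X]-1 (0,2)[..O/.X./O.X]-1 (1,0)[.../OX./O.X]-1 (1,2)[.../.XO/O.X]-1 (2,1)[.../.X./OOX]-1
p2 X@[O../.X./O.X]: (0,1)[OX./.X./O.X]+1* (0,2)[O.X/.X./O.X]+1 (1,0)[O../XX./O.X]+1 (1,2)[O../.XX/O.X]+1 (2,1)[O../.X./OXX]+1
p3 O@[OX./.X./O.X]: (0,2)[OXO/.X./O.X]-1* (1,0)[OX./OX./O.X]-1 (1,2)[OX./.XO/O.X]-1 (2,1)[OX./.X./OOX]-1
p4 X@[OXO/.X./O.X]: (1,0)[OXO/XX./O.X]+1* (1,2)[OXO/.XX/O.X]+1 (2,1)[OXO/.X./OXX]+1
p5 O@[OXO/XX./O.X]: (1,2)[OXO/XXO/O.X]-1* (2,1)[OXO/XX./OOX]-1
p6 X@[OXO/XXO/O.X]: (2,1)[OXO/XXO/OXX]+1*
p7 O@[OXO/XXO/OXX] terminal -1; root [.../.X./O.X] d6

O winning at [.../.X./O.X]: False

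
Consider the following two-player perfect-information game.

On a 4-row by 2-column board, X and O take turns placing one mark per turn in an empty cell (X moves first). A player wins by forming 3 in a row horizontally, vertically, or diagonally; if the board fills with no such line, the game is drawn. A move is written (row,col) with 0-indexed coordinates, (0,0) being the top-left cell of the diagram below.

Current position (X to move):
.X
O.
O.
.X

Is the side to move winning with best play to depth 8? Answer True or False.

ply 1, X at .X/O./O./.X | (0,0)=-1→XX/O./O./.X*; (1,1)=-1→.X/OX/O./.X; (2,1)=-1→.X/O./OX/.X; (3,0)=-1→.X/O./O./XX
ply 2, O at XX/O./O./.X | (1,1)=+0→XX/OO/O./.X; (2,1)=+0→XX/O./OO/.X; (3,0)=+1→XX/O./O./OX*
ply 3: XX/O./O./OX is terminal -1 (X); from .X/O./O./.X depth 8

X winning at [.X/O./O./.X]: False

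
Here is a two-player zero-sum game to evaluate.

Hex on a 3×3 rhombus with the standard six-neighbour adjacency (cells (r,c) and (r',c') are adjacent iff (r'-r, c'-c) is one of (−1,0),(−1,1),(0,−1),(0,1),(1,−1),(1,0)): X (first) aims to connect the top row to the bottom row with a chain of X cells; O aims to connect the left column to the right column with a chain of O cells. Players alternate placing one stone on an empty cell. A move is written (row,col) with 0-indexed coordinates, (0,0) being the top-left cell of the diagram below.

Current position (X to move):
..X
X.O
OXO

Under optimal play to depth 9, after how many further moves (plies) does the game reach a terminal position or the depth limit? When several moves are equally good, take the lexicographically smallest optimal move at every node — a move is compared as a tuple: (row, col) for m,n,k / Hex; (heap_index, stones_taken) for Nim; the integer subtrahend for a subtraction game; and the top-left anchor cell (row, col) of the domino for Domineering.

PV length from [..X/X.O/OXO]: 1 ply

p1 X@[..X/X.O/OXO]: (0,0)[X.X/X.O/OXO]-1 (0,1)[.XX/X.O/OXO]-1 (1,1)[..X/XXO/OXO]+1*
p2 O@[..X/XXO/OXO] terminal -1; root [..X/X.O/OXO] d9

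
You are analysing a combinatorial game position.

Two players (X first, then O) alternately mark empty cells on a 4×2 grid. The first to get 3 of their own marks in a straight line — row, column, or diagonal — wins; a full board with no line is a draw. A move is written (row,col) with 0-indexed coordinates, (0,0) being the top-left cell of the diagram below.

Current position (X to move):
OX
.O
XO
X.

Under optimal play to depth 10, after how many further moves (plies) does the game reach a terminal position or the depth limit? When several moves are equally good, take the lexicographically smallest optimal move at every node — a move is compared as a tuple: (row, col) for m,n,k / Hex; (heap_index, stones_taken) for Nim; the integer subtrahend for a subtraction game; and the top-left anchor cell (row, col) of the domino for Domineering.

PV length from [OX/.O/XO/X.]: 1 ply

p1 X@[OX/.O/XO/X.]: (1,0)[OX/XO/XO/X.]+1* (3,1)[OX/.O/XO/XX]+0
p2 O@[OX/XO/XO/X.] terminal -1; root [OX/.O/XO/X.] d10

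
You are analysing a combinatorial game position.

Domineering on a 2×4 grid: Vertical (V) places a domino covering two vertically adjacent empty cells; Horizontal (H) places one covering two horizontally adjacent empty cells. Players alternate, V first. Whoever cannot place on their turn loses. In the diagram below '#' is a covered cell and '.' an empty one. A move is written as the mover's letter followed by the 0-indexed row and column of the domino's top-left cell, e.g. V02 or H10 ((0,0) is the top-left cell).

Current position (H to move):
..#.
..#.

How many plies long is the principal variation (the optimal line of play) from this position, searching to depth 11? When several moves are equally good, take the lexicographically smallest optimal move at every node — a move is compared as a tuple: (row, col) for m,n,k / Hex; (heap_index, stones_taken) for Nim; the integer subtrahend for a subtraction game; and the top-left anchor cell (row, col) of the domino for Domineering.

[..#./..#.] H move#1: H00:+1/###./..#.*, H10:+1/..#./###.
[###./..#.] V move#2: V03:-1/####/..##*
[####/..##] H move#3: H10:+1/####/####*
[####/####] end (terminal -1, V#4); searched ..#./..#. to 11

PV length from [..#./..#.]: 3 plies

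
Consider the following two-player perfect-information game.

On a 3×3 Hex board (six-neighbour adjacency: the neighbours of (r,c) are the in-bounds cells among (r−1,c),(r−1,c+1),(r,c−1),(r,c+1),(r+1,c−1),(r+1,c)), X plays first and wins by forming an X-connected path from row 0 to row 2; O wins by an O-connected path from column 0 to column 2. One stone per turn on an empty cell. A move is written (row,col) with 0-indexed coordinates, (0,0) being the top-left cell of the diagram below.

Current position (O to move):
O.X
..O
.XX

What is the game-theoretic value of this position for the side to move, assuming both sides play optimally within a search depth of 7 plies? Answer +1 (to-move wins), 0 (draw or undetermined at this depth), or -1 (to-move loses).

value(O.X/..O/.XX, O) = +1

ply 1, O at O.X/..O/.XX | (0,1)=-1→OOX/..O/.XX; (1,0)=-1→O.X/O.O/.XX; (1,1)=+1→O.X/.OO/.XX*; (2,0)=-1→O.X/..O/OXX
ply 2, X at O.X/.OO/.XX | (0,1)=-1→OXX/.OO/.XX*; (1,0)=-1→O.X/XOO/.XX; (2,0)=-1→O.X/.OO/XXX
ply 3, O at OXX/.OO/.XX | (1,0)=+1→OXX/OOO/.XX*; (2,0)=+1→OXX/.OO/OXX
ply 4: OXX/OOO/.XX is terminal -1 (X); from O.X/..O/.XX depth 7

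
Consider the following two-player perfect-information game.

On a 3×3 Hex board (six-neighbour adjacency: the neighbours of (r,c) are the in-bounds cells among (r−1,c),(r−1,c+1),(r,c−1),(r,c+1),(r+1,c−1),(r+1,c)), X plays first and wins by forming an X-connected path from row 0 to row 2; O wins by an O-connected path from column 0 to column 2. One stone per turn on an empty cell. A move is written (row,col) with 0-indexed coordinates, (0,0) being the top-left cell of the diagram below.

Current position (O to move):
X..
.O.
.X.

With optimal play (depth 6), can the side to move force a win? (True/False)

[X../.O./.X.] O move#1: (0,1):+1/XO./.O./.X.*, (0,2):+1/X.O/.O./.X., (1,0):+1/X../OO./.X., (1,2):+1/X../.OO/.X., (2,0):+1/X../.O./OX., (2,2):+1/X../.O./.XO
[XO./.O./.X.] X move#2: (0,2):-1/XOX/.O./.X.*, (1,0):-1/XO./XO./.X., (1,2):-1/XO./.OX/.X., (2,0):-1/XO./.O./XX., (2,2):-1/XO./.O./.XX
[XOX/.O./.X.] O move#3: (1,0):-1/XOX/OO./.X., (1,2):+1/XOX/.OO/.X.*, (2,0):-1/XOX/.O./OX., (2,2):-1/XOX/.O./.XO
[XOX/.OO/.X.] X move#4: (1,0):-1/XOX/XOO/.X.*, (2,0):-1/XOX/.OO/XX., (2,2):-1/XOX/.OO/.XX
[XOX/XOO/.X.] O move#5: (2,0):+1/XOX/XOO/OX.*, (2,2):-1/XOX/XOO/.XO
[XOX/XOO/OX.] end (terminal -1, X#6); searched X../.O./.X. to 6

O winning at [X../.O./.X.]: True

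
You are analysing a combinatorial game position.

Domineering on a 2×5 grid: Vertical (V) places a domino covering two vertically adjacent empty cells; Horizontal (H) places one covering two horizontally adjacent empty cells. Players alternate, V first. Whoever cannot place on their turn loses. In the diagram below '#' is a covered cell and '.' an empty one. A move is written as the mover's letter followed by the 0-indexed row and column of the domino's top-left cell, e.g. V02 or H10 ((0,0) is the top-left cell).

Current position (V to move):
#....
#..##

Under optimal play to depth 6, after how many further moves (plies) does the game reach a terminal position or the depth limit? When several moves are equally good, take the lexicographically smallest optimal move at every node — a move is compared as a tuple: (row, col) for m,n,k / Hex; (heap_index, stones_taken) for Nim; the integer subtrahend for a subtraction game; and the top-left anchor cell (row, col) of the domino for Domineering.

PV length from [#..../#..##]: 3 plies

ply 1, V at #..../#..## | V01=-1→##.../##.##; V02=+1→#.#../#.###*
ply 2, H at #.#../#.### | H03=-1→#.###/#.###*
ply 3, V at #.###/#.### | V01=+1→#####/#####*
ply 4: #####/##### is terminal -1 (H); from #..../#..## depth 6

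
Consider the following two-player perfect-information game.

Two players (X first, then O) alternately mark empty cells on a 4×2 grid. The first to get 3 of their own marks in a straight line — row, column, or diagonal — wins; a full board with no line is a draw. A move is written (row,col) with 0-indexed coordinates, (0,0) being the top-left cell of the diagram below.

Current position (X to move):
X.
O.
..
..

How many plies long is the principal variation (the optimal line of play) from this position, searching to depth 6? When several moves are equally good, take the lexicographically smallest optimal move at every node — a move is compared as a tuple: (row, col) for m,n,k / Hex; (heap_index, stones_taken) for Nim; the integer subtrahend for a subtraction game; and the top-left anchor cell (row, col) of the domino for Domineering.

p1 X@[X./O./../..]: (0,1)[XX/O./../..]+0* (1,1)[X./OX/../..]+0 (2,0)[X./O./X./..]+0 (2,1)[X./O./.X/..]+0 (3,0)[X./O./../X.]+0 (3,1)[X./O./../.X]+0
p2 O@[XX/O./../..]: (1,1)[XX/OO/../..]+0* (2,0)[XX/O./O./..]+0 (2,1)[XX/O./.O/..]+0 (3,0)[XX/O./../O.]+0 (3,1)[XX/O./../.O]+0
p3 X@[XX/OO/../..]: (2,0)[XX/OO/X./..]+0* (2,1)[XX/OO/.X/..]+0 (3,0)[XX/OO/../X.]+0 (3,1)[XX/OO/../.X]+0
p4 O@[XX/OO/X./..]: (2,1)[XX/OO/XO/..]+0* (3,0)[XX/OO/X./O.]+0 (3,1)[XX/OO/X./.O]+0
p5 X@[XX/OO/XO/..]: (3,0)[XX/OO/XO/X.]-1 (3,1)[XX/OO/XO/.X]+0*
p6 O@[XX/OO/XO/.X]: (3,0)[XX/OO/XO/OX]+0*
p7 X@[XX/OO/XO/OX] terminal +0; root [X./O./../..] d6

PV length from [X./O./../..]: 6 plies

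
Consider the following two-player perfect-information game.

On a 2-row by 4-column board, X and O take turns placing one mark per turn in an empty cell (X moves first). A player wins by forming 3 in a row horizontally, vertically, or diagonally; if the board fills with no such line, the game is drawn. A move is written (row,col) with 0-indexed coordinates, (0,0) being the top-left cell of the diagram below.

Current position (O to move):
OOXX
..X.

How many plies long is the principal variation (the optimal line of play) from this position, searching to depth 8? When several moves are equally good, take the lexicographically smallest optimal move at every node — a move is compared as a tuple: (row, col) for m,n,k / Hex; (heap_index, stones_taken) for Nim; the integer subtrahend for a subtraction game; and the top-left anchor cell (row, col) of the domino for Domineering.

p1 O@[OOXX/..X.]: (1,0)[OOXX/O.X.]+0* (1,1)[OOXX/.OX.]+0 (1,3)[OOXX/..XO]+0
p2 X@[OOXX/O.X.]: (1,1)[OOXX/OXX.]+0* (1,3)[OOXX/O.XX]+0
p3 O@[OOXX/OXX.]: (1,3)[OOXX/OXXO]+0*
p4 X@[OOXX/OXXO] terminal +0; root [OOXX/..X.] d8

PV length from [OOXX/..X.]: 3 plies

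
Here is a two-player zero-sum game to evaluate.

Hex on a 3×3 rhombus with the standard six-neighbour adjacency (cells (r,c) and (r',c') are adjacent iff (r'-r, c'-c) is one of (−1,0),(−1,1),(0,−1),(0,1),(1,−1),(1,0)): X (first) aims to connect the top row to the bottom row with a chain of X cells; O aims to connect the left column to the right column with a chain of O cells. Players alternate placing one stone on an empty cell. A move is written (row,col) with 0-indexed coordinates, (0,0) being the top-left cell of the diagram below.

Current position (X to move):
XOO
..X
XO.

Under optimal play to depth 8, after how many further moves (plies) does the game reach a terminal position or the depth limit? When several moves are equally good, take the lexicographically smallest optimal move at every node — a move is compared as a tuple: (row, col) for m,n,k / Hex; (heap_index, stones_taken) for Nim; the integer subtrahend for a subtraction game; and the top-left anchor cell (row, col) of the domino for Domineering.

[XOO/..X/XO.] X move#1: (1,0):+1/XOO/X.X/XO.*, (1,1):-1/XOO/.XX/XO., (2,2):-1/XOO/..X/XOX
[XOO/X.X/XO.] end (terminal -1, O#2); searched XOO/..X/XO. to 8

PV length from [XOO/..X/XO.]: 1 ply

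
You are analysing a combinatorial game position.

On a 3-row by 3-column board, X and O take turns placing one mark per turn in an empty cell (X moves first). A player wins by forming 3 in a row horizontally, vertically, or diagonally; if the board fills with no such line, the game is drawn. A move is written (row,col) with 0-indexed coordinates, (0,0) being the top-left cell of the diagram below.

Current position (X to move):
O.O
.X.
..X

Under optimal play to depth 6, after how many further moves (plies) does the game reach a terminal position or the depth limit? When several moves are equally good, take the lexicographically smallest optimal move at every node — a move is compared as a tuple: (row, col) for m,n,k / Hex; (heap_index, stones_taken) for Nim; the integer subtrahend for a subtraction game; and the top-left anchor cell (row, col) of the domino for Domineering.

PV length from [O.O/.X./..X]: 5 plies

p1 X@[O.O/.X./..X]: (0,1)[OXO/.X./..X]+0* (1,0)[O.O/XX./..X]-1 (1,2)[O.O/.XX/..X]-1 (2,0)[O.O/.X./X.X]-1 (2,1)[O.O/.X./.XX]-1
p2 O@[OXO/.X./..X]: (1,0)[OXO/OX./..X]-1 (1,2)[OXO/.XO/..X]-1 (2,0)[OXO/.X./O.X]-1 (2,1)[OXO/.X./.OX]+0*
p3 X@[OXO/.X./.OX]: (1,0)[OXO/XX./.OX]+0* (1,2)[OXO/.XX/.OX]+0 (2,0)[OXO/.X./XOX]+0
p4 O@[OXO/XX./.OX]: (1,2)[OXO/XXO/.OX]+0* (2,0)[OXO/XX./OOX]-1
p5 X@[OXO/XXO/.OX]: (2,0)[OXO/XXO/XOX]+0*
p6 O@[OXO/XXO/XOX] terminal +0; root [O.O/.X./..X] d6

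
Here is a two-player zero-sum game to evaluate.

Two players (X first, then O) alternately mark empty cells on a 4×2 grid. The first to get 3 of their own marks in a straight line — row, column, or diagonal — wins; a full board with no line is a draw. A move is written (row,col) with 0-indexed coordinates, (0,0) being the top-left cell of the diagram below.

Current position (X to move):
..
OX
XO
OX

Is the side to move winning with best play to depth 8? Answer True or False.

X winning at [../OX/XO/OX]: False

ply 1, X at ../OX/XO/OX | (0,0)=+0→X./OX/XO/OX*; (0,1)=+0→.X/OX/XO/OX
ply 2, O at X./OX/XO/OX | (0,1)=+0→XO/OX/XO/OX*
ply 3: XO/OX/XO/OX is terminal +0 (X); from ../OX/XO/OX depth 8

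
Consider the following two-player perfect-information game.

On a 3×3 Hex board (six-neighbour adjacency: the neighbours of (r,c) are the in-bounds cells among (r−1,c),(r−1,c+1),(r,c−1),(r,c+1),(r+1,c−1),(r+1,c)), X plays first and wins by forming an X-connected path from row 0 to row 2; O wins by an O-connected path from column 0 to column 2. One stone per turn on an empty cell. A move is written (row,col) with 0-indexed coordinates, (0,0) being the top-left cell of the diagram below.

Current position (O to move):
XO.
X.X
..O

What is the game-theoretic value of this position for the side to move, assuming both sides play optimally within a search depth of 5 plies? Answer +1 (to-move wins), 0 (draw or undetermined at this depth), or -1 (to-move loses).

value(XO./X.X/..O, O) = -1

p1 O@[XO./X.X/..O]: (0,2)[XOO/X.X/..O]-1* (1,1)[XO./XOX/..O]-1 (2,0)[XO./X.X/O.O]-1 (2,1)[XO./X.X/.OO]-1
p2 X@[XOO/X.X/..O]: (1,1)[XOO/XXX/..O]+1* (2,0)[XOO/X.X/X.O]+1 (2,1)[XOO/X.X/.XO]+1
p3 O@[XOO/XXX/..O]: (2,0)[XOO/XXX/O.O]-1* (2,1)[XOO/XXX/.OO]-1
p4 X@[XOO/XXX/O.O]: (2,1)[XOO/XXX/OXO]+1*
p5 O@[XOO/XXX/OXO] terminal -1; root [XO./X.X/..O] d5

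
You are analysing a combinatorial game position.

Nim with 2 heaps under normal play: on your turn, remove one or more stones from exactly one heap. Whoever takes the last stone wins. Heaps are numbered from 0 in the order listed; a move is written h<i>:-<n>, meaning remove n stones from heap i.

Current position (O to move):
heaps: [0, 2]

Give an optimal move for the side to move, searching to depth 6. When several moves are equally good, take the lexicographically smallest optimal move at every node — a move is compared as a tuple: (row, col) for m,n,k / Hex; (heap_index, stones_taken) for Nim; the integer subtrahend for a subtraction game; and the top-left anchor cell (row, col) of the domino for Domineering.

O's best at [(0,2)]: h1:-2

p1 O@[(0,2)]: h1:-1[(0,1)]-1 h1:-2[(0,0)]+1*
p2 X@[(0,0)] terminal -1; root [(0,2)] d6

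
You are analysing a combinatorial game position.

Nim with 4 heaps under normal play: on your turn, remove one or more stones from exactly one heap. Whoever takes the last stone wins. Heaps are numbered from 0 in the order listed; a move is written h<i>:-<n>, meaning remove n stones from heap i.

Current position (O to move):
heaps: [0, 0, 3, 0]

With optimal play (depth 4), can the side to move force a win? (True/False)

O winning at [(0,0,3,0)]: True

ply 1, O at (0,0,3,0) | h2:-1=-1→(0,0,2,0); h2:-2=-1→(0,0,1,0); h2:-3=+1→(0,0,0,0)*
ply 2: (0,0,0,0) is terminal -1 (X); from (0,0,3,0) depth 4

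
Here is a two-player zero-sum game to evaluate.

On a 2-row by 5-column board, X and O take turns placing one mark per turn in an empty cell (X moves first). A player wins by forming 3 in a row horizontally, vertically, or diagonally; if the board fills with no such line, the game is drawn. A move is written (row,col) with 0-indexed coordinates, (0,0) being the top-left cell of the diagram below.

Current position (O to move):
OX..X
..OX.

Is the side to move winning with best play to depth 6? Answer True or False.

O winning at [OX..X/..OX.]: False

[OX..X/..OX.] O move#1: (0,2):+0/OXO.X/..OX.*, (0,3):+0/OX.OX/..OX., (1,0):+0/OX..X/O.OX., (1,1):+0/OX..X/.OOX., (1,4):+0/OX..X/..OXO
[OXO.X/..OX.] X move#2: (0,3):+0/OXOXX/..OX.*, (1,0):+0/OXO.X/X.OX., (1,1):+0/OXO.X/.XOX., (1,4):+0/OXO.X/..OXX
[OXOXX/..OX.] O move#3: (1,0):+0/OXOXX/O.OX.*, (1,1):+0/OXOXX/.OOX., (1,4):+0/OXOXX/..OXO
[OXOXX/O.OX.] X move#4: (1,1):+0/OXOXX/OXOX.*, (1,4):-1/OXOXX/O.OXX
[OXOXX/OXOX.] O move#5: (1,4):+0/OXOXX/OXOXO*
[OXOXX/OXOXO] end (terminal +0, X#6); searched OX..X/..OX. to 6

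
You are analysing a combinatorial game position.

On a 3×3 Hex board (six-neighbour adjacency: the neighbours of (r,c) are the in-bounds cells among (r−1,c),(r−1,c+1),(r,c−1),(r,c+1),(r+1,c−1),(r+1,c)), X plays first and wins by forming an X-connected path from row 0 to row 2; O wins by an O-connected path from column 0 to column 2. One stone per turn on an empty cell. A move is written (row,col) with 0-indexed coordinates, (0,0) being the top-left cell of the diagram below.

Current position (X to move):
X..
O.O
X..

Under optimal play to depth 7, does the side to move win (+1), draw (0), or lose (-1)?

ply 1, X at X../O.O/X.. | (0,1)=-1→XX./O.O/X..; (0,2)=-1→X.X/O.O/X..; (1,1)=+1→X../OXO/X..*; (2,1)=-1→X../O.O/XX.; (2,2)=-1→X../O.O/X.X
ply 2, O at X../OXO/X.. | (0,1)=-1→XO./OXO/X..*; (0,2)=-1→X.O/OXO/X..; (2,1)=-1→X../OXO/XO.; (2,2)=-1→X../OXO/X.O
ply 3, X at XO./OXO/X.. | (0,2)=+1→XOX/OXO/X..*; (2,1)=-1→XO./OXO/XX.; (2,2)=-1→XO./OXO/X.X
ply 4: XOX/OXO/X.. is terminal -1 (O); from X../O.O/X.. depth 7

value(X../O.O/X.., X) = +1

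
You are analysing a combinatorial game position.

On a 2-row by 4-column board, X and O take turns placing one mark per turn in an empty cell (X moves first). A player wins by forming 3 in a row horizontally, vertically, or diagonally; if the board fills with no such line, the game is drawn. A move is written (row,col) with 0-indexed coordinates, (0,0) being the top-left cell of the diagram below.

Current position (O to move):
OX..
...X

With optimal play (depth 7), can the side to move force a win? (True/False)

ply 1, O at OX../...X | (0,2)=+0→OXO./...X*; (0,3)=+0→OX.O/...X; (1,0)=+0→OX../O..X; (1,1)=+0→OX../.O.X; (1,2)=+0→OX../..OX
ply 2, X at OXO./...X | (0,3)=+0→OXOX/...X*; (1,0)=+0→OXO./X..X; (1,1)=+0→OXO./.X.X; (1,2)=+0→OXO./..XX
ply 3, O at OXOX/...X | (1,0)=+0→OXOX/O..X*; (1,1)=+0→OXOX/.O.X; (1,2)=+0→OXOX/..OX
ply 4, X at OXOX/O..X | (1,1)=+0→OXOX/OX.X*; (1,2)=+0→OXOX/O.XX
ply 5, O at OXOX/OX.X | (1,2)=+0→OXOX/OXOX*
ply 6: OXOX/OXOX is terminal +0 (X); from OX../...X depth 7

O winning at [OX../...X]: False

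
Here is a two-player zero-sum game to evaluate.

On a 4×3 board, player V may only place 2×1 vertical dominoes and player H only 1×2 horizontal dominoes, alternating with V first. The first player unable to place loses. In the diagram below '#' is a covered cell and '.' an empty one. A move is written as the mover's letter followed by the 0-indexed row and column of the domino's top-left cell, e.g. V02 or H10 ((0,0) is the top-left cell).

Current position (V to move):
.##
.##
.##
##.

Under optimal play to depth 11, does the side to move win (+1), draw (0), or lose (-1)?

value(.##/.##/.##/##., V) = +1

p1 V@[.##/.##/.##/##.]: V00[###/###/.##/##.]+1* V10[.##/###/###/##.]+1
p2 H@[###/###/.##/##.] terminal -1; root [.##/.##/.##/##.] d11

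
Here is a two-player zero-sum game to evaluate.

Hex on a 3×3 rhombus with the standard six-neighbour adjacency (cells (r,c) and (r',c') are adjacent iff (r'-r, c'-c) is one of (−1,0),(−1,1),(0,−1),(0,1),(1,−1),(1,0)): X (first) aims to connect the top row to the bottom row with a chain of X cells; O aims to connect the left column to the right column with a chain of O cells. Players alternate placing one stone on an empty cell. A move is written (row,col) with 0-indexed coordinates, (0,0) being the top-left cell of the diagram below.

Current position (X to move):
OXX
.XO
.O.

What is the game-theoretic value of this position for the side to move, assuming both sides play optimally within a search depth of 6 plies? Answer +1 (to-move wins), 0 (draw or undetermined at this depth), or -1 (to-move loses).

value(OXX/.XO/.O., X) = +1

[OXX/.XO/.O.] X move#1: (1,0):-1/OXX/XXO/.O., (2,0):+1/OXX/.XO/XO.*, (2,2):-1/OXX/.XO/.OX
[OXX/.XO/XO.] end (terminal -1, O#2); searched OXX/.XO/.O. to 6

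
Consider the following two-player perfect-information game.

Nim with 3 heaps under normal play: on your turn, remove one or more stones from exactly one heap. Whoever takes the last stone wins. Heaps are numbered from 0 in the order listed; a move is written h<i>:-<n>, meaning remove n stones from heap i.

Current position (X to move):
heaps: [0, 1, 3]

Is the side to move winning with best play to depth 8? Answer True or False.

X winning at [(0,1,3)]: True

[(0,1,3)] X move#1: h1:-1:-1/(0,0,3), h2:-1:-1/(0,1,2), h2:-2:+1/(0,1,1)*, h2:-3:-1/(0,1,0)
[(0,1,1)] O move#2: h1:-1:-1/(0,0,1)*, h2:-1:-1/(0,1,0)
[(0,0,1)] X move#3: h2:-1:+1/(0,0,0)*
[(0,0,0)] end (terminal -1, O#4); searched (0,1,3) to 8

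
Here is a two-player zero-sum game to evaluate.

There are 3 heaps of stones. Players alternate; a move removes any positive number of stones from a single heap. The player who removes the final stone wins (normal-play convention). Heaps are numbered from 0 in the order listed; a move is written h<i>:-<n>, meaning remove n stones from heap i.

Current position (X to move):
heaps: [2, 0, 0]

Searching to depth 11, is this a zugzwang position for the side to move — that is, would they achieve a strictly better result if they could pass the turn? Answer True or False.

zugzwang((2,0,0), X) = False

ply 1, X at (2,0,0) | h0:-1=-1→(1,0,0); h0:-2=+1→(0,0,0)*
ply 2: (0,0,0) is terminal -1 (O); from (2,0,0) depth 11
if X skipped the turn, O would face:
~ ply 1, O at (2,0,0) | h0:-1=-1→(1,0,0); h0:-2=+1→(0,0,0)*
~ ply 2: (0,0,0) is terminal -1 (X); from (2,0,0) depth 11
compare (X): move=+1 vs pass=-1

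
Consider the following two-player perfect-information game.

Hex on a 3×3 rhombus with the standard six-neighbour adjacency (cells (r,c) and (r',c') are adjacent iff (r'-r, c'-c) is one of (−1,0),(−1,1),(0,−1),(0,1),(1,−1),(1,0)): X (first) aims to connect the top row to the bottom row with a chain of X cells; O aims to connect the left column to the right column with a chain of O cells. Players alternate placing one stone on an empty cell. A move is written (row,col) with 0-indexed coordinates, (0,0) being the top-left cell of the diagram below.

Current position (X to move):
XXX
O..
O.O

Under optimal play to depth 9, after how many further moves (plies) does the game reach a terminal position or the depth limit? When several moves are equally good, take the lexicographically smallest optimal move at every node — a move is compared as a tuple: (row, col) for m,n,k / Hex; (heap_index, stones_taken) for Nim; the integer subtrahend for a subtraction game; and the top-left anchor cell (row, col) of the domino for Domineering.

ply 1, X at XXX/O../O.O | (1,1)=-1→XXX/OX./O.O; (1,2)=-1→XXX/O.X/O.O; (2,1)=+1→XXX/O../OXO*
ply 2, O at XXX/O../OXO | (1,1)=-1→XXX/OO./OXO*; (1,2)=-1→XXX/O.O/OXO
ply 3, X at XXX/OO./OXO | (1,2)=+1→XXX/OOX/OXO*
ply 4: XXX/OOX/OXO is terminal -1 (O); from XXX/O../O.O depth 9

PV length from [XXX/O../O.O]: 3 plies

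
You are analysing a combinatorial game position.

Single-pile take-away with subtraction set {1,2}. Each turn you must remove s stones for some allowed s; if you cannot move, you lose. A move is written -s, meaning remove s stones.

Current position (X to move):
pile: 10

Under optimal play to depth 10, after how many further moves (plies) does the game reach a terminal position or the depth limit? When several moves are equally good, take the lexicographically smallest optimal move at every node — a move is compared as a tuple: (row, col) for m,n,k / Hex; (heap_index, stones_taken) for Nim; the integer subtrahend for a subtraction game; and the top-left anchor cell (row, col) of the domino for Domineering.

PV length from [10]: 7 plies

[10] X move#1: -1:+1/9*, -2:-1/8
[9] O move#2: -1:-1/8*, -2:-1/7
[8] X move#3: -1:-1/7, -2:+1/6*
[6] O move#4: -1:-1/5*, -2:-1/4
[5] X move#5: -1:-1/4, -2:+1/3*
[3] O move#6: -1:-1/2*, -2:-1/1
[2] X move#7: -1:-1/1, -2:+1/0*
[0] end (terminal -1, O#8); searched 10 to 10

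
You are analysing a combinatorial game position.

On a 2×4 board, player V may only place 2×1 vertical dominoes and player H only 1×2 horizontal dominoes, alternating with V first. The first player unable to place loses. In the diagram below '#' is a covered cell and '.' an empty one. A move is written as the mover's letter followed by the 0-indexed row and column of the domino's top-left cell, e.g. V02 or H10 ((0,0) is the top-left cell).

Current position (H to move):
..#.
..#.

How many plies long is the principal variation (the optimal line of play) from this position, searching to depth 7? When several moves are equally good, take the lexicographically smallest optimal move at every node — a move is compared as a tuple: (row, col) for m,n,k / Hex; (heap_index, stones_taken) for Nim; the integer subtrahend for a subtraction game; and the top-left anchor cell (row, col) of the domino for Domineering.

ply 1, H at ..#./..#. | H00=+1→###./..#.*; H10=+1→..#./###.
ply 2, V at ###./..#. | V03=-1→####/..##*
ply 3, H at ####/..## | H10=+1→####/####*
ply 4: ####/#### is terminal -1 (V); from ..#./..#. depth 7

PV length from [..#./..#.]: 3 plies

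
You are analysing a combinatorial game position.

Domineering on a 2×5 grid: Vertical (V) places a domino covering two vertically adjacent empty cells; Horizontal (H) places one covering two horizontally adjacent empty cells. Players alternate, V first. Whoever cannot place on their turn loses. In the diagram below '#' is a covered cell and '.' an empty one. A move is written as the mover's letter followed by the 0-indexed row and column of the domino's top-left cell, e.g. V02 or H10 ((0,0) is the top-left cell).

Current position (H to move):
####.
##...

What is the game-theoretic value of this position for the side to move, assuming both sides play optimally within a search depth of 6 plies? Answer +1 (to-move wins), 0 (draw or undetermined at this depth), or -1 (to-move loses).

p1 H@[####./##...]: H12[####./####.]-1 H13[####./##.##]+1*
p2 V@[####./##.##] terminal -1; root [####./##...] d6

value(####./##..., H) = +1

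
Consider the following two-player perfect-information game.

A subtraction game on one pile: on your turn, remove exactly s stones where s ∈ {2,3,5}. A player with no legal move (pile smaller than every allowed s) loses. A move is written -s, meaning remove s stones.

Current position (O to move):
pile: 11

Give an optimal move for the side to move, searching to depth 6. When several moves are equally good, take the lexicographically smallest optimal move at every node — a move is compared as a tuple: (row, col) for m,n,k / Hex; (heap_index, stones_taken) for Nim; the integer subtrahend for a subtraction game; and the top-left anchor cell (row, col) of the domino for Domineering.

O's best at [11]: -3

p1 O@[11]: -2[9]-1 -3[8]+1* -5[6]-1
p2 X@[8]: -2[6]-1* -3[5]-1 -5[3]-1
p3 O@[6]: -2[4]-1 -3[3]-1 -5[1]+1*
p4 X@[1] terminal -1; root [11] d6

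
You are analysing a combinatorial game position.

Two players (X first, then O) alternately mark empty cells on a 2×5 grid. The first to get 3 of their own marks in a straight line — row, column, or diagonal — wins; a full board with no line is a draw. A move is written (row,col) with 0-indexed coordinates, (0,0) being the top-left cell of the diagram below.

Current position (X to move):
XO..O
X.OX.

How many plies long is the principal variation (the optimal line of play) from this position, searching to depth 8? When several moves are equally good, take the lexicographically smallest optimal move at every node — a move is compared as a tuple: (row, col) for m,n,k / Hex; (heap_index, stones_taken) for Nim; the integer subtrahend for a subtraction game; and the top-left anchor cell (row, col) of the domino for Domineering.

PV length from [XO..O/X.OX.]: 4 plies

[XO..O/X.OX.] X move#1: (0,2):+0/XOX.O/X.OX.*, (0,3):+0/XO.XO/X.OX., (1,1):+0/XO..O/XXOX., (1,4):+0/XO..O/X.OXX
[XOX.O/X.OX.] O move#2: (0,3):+0/XOXOO/X.OX.*, (1,1):+0/XOX.O/XOOX., (1,4):+0/XOX.O/X.OXO
[XOXOO/X.OX.] X move#3: (1,1):+0/XOXOO/XXOX.*, (1,4):+0/XOXOO/X.OXX
[XOXOO/XXOX.] O move#4: (1,4):+0/XOXOO/XXOXO*
[XOXOO/XXOXO] end (terminal +0, X#5); searched XO..O/X.OX. to 8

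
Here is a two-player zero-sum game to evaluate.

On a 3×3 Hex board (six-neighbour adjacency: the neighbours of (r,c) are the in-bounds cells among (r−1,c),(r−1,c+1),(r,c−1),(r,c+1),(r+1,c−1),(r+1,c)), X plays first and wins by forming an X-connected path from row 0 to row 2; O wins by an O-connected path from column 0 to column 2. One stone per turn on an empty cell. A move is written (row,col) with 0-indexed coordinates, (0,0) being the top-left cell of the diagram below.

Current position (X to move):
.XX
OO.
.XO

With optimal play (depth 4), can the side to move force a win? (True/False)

p1 X@[.XX/OO./.XO]: (0,0)[XXX/OO./.XO]-1 (1,2)[.XX/OOX/.XO]+1* (2,0)[.XX/OO./XXO]-1
p2 O@[.XX/OOX/.XO] terminal -1; root [.XX/OO./.XO] d4

X winning at [.XX/OO./.XO]: True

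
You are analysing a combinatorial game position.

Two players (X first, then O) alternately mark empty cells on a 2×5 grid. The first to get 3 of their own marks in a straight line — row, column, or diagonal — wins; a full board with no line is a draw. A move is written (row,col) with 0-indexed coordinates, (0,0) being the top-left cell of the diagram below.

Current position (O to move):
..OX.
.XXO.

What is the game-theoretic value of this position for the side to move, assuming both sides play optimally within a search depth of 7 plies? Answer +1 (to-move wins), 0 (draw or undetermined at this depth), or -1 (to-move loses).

value(..OX./.XXO., O) = 0

ply 1, O at ..OX./.XXO. | (0,0)=-1→O.OX./.XXO.; (0,1)=-1→.OOX./.XXO.; (0,4)=-1→..OXO/.XXO.; (1,0)=+0→..OX./OXXO.*; (1,4)=-1→..OX./.XXOO
ply 2, X at ..OX./OXXO. | (0,0)=+0→X.OX./OXXO.*; (0,1)=+0→.XOX./OXXO.; (0,4)=+0→..OXX/OXXO.; (1,4)=+0→..OX./OXXOX
ply 3, O at X.OX./OXXO. | (0,1)=+0→XOOX./OXXO.*; (0,4)=+0→X.OXO/OXXO.; (1,4)=+0→X.OX./OXXOO
ply 4, X at XOOX./OXXO. | (0,4)=+0→XOOXX/OXXO.*; (1,4)=+0→XOOX./OXXOX
ply 5, O at XOOXX/OXXO. | (1,4)=+0→XOOXX/OXXOO*
ply 6: XOOXX/OXXOO is terminal +0 (X); from ..OX./.XXO. depth 7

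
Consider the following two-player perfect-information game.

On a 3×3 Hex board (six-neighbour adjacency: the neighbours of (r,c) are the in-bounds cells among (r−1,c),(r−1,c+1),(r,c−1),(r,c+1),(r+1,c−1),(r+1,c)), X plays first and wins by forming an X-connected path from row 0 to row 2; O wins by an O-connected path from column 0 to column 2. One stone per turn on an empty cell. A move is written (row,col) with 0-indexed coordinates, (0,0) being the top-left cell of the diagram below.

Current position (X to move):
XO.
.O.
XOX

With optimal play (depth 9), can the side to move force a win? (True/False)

X winning at [XO./.O./XOX]: True

ply 1, X at XO./.O./XOX | (0,2)=+1→XOX/.O./XOX*; (1,0)=+1→XO./XO./XOX; (1,2)=+1→XO./.OX/XOX
ply 2, O at XOX/.O./XOX | (1,0)=-1→XOX/OO./XOX*; (1,2)=-1→XOX/.OO/XOX
ply 3, X at XOX/OO./XOX | (1,2)=+1→XOX/OOX/XOX*
ply 4: XOX/OOX/XOX is terminal -1 (O); from XO./.O./XOX depth 9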